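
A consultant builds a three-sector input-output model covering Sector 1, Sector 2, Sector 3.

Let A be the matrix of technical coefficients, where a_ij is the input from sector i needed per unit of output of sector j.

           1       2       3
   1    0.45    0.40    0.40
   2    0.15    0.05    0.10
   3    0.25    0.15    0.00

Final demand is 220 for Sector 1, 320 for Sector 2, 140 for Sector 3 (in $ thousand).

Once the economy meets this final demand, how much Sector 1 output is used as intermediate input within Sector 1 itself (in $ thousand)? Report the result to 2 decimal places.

I − A =
  [   0.55    -0.40    -0.40]
  [  -0.15     0.95    -0.10]
  [  -0.25    -0.15     1.00]
Cofactors of I−A, C_ij = (−1)^(i+j)·(minor ij) (rows/columns in the sector order above):
  C_11 = (0.95)(1.00) − (-0.10)(-0.15) = 0.9350
  C_12 = −[(-0.15)(1.00) − (-0.10)(-0.25)] = 0.1750
  C_13 = (-0.15)(-0.15) − (0.95)(-0.25) = 0.2600
  C_21 = −[(-0.40)(1.00) − (-0.40)(-0.15)] = 0.4600
  C_22 = (0.55)(1.00) − (-0.40)(-0.25) = 0.4500
  C_23 = −[(0.55)(-0.15) − (-0.40)(-0.25)] = 0.1825
  C_31 = (-0.40)(-0.10) − (-0.40)(0.95) = 0.4200
  C_32 = −[(0.55)(-0.10) − (-0.40)(-0.15)] = 0.1150
  C_33 = (0.55)(0.95) − (-0.40)(-0.15) = 0.4625
det(I−A) = Σ_j (I−A)_1j·C_1j = (0.55)(0.9350) + (-0.40)(0.1750) + (-0.40)(0.2600) = 0.34025
adj(I−A) = Cᵀ =
  [ 0.9350   0.4600   0.4200]
  [ 0.1750   0.4500   0.1150]
  [ 0.2600   0.1825   0.4625]
(I − A)⁻¹ = adj(I−A) / det(I−A) ≈
  [   2.7480     1.3519     1.2344]
  [   0.5143     1.3226     0.3380]
  [   0.7641     0.5364     1.3593]
First solve x = (I − A)⁻¹ d = adj(I−A)·d / det(I−A); in particular x_1 = (0.9350·220 + 0.4600·320 + 0.4200·140) / 0.34025 = 411.70 / 0.34025 ≈ 1209.9927.
Intermediate flow from 1 to 1: z_11 = a_11 · x_1 = 0.45 × 411.70 / 0.34025 = 185.265 / 0.34025 ≈ 544.50.

z_11 = 544.50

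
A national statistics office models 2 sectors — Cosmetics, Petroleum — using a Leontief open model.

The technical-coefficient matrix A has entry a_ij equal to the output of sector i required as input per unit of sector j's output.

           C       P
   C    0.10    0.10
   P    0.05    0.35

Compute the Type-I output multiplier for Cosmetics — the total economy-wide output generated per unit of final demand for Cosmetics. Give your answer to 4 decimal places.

I − A =
  [   0.90    -0.10]
  [  -0.05     0.65]
det(I−A) = (0.90)(0.65) − (-0.10)(-0.05) = 0.5800
adj(I−A) = [[0.65, 0.10], [0.05, 0.90]]
(I − A)⁻¹ = adj(I−A) / det(I−A) ≈
  [   1.12069     0.17241]
  [   0.08621     1.55172]
The output multiplier for sector j is the column-j sum of the Leontief inverse (I − A)⁻¹ = adj(I−A) / det(I−A).
Column C of adj(I−A): (0.65, 0.05); det(I−A) = 0.5800.
m_C = (0.65 + 0.05) / 0.5800 = 0.70 / 0.5800 ≈ 1.2069.

m_C = 1.2069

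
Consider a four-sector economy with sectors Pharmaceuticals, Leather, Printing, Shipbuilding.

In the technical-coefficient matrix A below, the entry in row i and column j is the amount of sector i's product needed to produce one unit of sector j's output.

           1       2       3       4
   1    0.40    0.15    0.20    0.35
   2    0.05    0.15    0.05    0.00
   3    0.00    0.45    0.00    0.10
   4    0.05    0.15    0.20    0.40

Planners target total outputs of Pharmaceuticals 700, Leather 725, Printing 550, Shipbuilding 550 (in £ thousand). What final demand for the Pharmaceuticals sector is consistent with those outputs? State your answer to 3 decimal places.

d_1 = 8.750

I − A =
  [   0.60    -0.15    -0.20    -0.35]
  [  -0.05     0.85    -0.05     0.00]
  [   0.00    -0.45     1.00    -0.10]
  [  -0.05    -0.15    -0.20     0.60]
d = (I − A) x:
  d_1 = (+0.60)·700 + (-0.15)·725 + (-0.20)·550 + (-0.35)·550 = 8.750
  d_2 = (-0.05)·700 + (+0.85)·725 + (-0.05)·550 + (+0.00)·550 = 553.750
  d_3 = (+0.00)·700 + (-0.45)·725 + (+1.00)·550 + (-0.10)·550 = 168.750
  d_4 = (-0.05)·700 + (-0.15)·725 + (-0.20)·550 + (+0.60)·550 = 76.250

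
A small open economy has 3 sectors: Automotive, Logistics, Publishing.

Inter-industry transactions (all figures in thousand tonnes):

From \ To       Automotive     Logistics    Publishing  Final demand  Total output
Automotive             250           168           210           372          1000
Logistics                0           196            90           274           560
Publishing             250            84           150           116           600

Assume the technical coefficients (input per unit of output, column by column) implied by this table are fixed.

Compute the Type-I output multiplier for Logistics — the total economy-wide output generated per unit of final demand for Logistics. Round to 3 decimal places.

Technical coefficients a_ij = z_ij / X_j:
  a_11 = 250/1000 = 0.25, a_21 = 0/1000 = 0.00, a_31 = 250/1000 = 0.25
  a_12 = 168/560 = 0.30, a_22 = 196/560 = 0.35, a_32 = 84/560 = 0.15
  a_13 = 210/600 = 0.35, a_23 = 90/600 = 0.15, a_33 = 150/600 = 0.25
I − A =
  [   0.75    -0.30    -0.35]
  [   0.00     0.65    -0.15]
  [  -0.25    -0.15     0.75]
Cofactors of I−A, C_ij = (−1)^(i+j)·(minor ij) (rows/columns in the sector order above):
  C_11 = (0.65)(0.75) − (-0.15)(-0.15) = 0.4650
  C_12 = −[(0.00)(0.75) − (-0.15)(-0.25)] = 0.0375
  C_13 = (0.00)(-0.15) − (0.65)(-0.25) = 0.1625
  C_21 = −[(-0.30)(0.75) − (-0.35)(-0.15)] = 0.2775
  C_22 = (0.75)(0.75) − (-0.35)(-0.25) = 0.4750
  C_23 = −[(0.75)(-0.15) − (-0.30)(-0.25)] = 0.1875
  C_31 = (-0.30)(-0.15) − (-0.35)(0.65) = 0.2725
  C_32 = −[(0.75)(-0.15) − (-0.35)(0.00)] = 0.1125
  C_33 = (0.75)(0.65) − (-0.30)(0.00) = 0.4875
det(I−A) = Σ_j (I−A)_1j·C_1j = (0.75)(0.4650) + (-0.30)(0.0375) + (-0.35)(0.1625) = 0.280625
adj(I−A) = Cᵀ =
  [ 0.4650   0.2775   0.2725]
  [ 0.0375   0.4750   0.1125]
  [ 0.1625   0.1875   0.4875]
(I − A)⁻¹ = adj(I−A) / det(I−A) ≈
  [   1.6570     0.9889     0.9710]
  [   0.1336     1.6927     0.4009]
  [   0.5791     0.6682     1.7372]
The output multiplier for sector j is the column-j sum of the Leontief inverse (I − A)⁻¹ = adj(I−A) / det(I−A).
Column 2 of adj(I−A): (0.2775, 0.4750, 0.1875); det(I−A) = 0.280625.
m_2 = (0.2775 + 0.4750 + 0.1875) / 0.280625 = 0.94 / 0.280625 ≈ 3.350.

m_2 = 3.350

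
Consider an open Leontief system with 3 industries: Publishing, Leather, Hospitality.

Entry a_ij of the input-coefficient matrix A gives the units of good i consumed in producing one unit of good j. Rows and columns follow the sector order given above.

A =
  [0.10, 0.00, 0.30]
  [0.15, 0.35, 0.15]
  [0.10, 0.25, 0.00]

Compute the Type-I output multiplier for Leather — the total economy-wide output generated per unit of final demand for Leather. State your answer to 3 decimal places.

m_2 = 2.248

I − A =
  [   0.90     0.00    -0.30]
  [  -0.15     0.65    -0.15]
  [  -0.10    -0.25     1.00]
Cofactors of I−A, C_ij = (−1)^(i+j)·(minor ij) (rows/columns in the sector order above):
  C_11 = (0.65)(1.00) − (-0.15)(-0.25) = 0.6125
  C_12 = −[(-0.15)(1.00) − (-0.15)(-0.10)] = 0.1650
  C_13 = (-0.15)(-0.25) − (0.65)(-0.10) = 0.1025
  C_21 = −[(0.00)(1.00) − (-0.30)(-0.25)] = 0.0750
  C_22 = (0.90)(1.00) − (-0.30)(-0.10) = 0.8700
  C_23 = −[(0.90)(-0.25) − (0.00)(-0.10)] = 0.2250
  C_31 = (0.00)(-0.15) − (-0.30)(0.65) = 0.1950
  C_32 = −[(0.90)(-0.15) − (-0.30)(-0.15)] = 0.1800
  C_33 = (0.90)(0.65) − (0.00)(-0.15) = 0.5850
det(I−A) = Σ_j (I−A)_1j·C_1j = (0.90)(0.6125) + (0.00)(0.1650) + (-0.30)(0.1025) = 0.5205
adj(I−A) = Cᵀ =
  [ 0.6125   0.0750   0.1950]
  [ 0.1650   0.8700   0.1800]
  [ 0.1025   0.2250   0.5850]
(I − A)⁻¹ = adj(I−A) / det(I−A) ≈
  [   1.1768     0.1441     0.3746]
  [   0.3170     1.6715     0.3458]
  [   0.1969     0.4323     1.1239]
The output multiplier for sector j is the column-j sum of the Leontief inverse (I − A)⁻¹ = adj(I−A) / det(I−A).
Column 2 of adj(I−A): (0.0750, 0.8700, 0.2250); det(I−A) = 0.5205.
m_2 = (0.0750 + 0.8700 + 0.2250) / 0.5205 = 1.17 / 0.5205 ≈ 2.248.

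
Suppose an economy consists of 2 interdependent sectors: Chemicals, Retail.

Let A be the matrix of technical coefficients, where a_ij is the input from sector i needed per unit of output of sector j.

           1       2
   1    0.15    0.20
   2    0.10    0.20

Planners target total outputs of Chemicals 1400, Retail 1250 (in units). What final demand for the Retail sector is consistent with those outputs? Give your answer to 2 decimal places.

d_2 = 860.00

I − A =
  [   0.85    -0.20]
  [  -0.10     0.80]
d = (I − A) x:
  d_1 = (+0.85)·1400 + (-0.20)·1250 = 940.00
  d_2 = (-0.10)·1400 + (+0.80)·1250 = 860.00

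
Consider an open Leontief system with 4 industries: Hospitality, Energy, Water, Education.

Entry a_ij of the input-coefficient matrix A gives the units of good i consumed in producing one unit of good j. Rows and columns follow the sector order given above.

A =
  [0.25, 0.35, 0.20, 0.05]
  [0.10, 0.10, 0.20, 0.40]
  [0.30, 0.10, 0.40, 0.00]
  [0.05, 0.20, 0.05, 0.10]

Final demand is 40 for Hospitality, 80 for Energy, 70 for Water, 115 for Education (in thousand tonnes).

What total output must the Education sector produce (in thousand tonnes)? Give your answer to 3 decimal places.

x_4 = 224.864

I − A =
  [   0.75    -0.35    -0.20    -0.05]
  [  -0.10     0.90    -0.20    -0.40]
  [  -0.30    -0.10     0.60     0.00]
  [  -0.05    -0.20    -0.05     0.90]
Compute the cofactors C_ij = (−1)^(i+j)·(3×3 minor ij) of I−A; the adjugate is their transpose:
adj(I−A) = Cᵀ =
  [ 0.41800   0.21325   0.22025   0.11800]
  [ 0.12600   0.34875   0.17175   0.16200]
  [ 0.23000   0.16475   0.50575   0.08600]
  [ 0.06400   0.09850   0.07850   0.29200]
det(I−A) = Σ_j (I−A)_1j·C_1j = (0.75)(0.41800) + (-0.35)(0.12600) + (-0.20)(0.23000) + (-0.05)(0.06400) = 0.2202
(I − A)⁻¹ = adj(I−A) / det(I−A) ≈
  [   1.8983     0.9684     1.0002     0.5359]
  [   0.5722     1.5838     0.7800     0.7357]
  [   1.0445     0.7482     2.2968     0.3906]
  [   0.2906     0.4473     0.3565     1.3261]
x = (I − A)⁻¹ d = adj(I−A)·d / det(I−A), with det(I−A) = 0.2202:
  x_1 = (0.41800·40 + 0.21325·80 + 0.22025·70 + 0.11800·115) / 0.2202 = 62.7675 / 0.2202 ≈ 285.048
  x_2 = (0.12600·40 + 0.34875·80 + 0.17175·70 + 0.16200·115) / 0.2202 = 63.5925 / 0.2202 ≈ 288.794
  x_3 = (0.23000·40 + 0.16475·80 + 0.50575·70 + 0.08600·115) / 0.2202 = 67.6725 / 0.2202 ≈ 307.323
  x_4 = (0.06400·40 + 0.09850·80 + 0.07850·70 + 0.29200·115) / 0.2202 = 49.515 / 0.2202 ≈ 224.864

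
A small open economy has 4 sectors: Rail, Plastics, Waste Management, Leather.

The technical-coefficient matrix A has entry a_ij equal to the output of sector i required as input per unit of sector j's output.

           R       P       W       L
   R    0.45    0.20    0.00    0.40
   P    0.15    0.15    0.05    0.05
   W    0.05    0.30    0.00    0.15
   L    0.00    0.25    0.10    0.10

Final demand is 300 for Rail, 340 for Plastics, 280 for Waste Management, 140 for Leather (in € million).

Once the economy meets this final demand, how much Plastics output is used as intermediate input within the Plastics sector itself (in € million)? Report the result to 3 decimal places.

I − A =
  [   0.55    -0.20     0.00    -0.40]
  [  -0.15     0.85    -0.05    -0.05]
  [  -0.05    -0.30     1.00    -0.15]
  [   0.00    -0.25    -0.10     0.90]
Compute the cofactors C_ij = (−1)^(i+j)·(3×3 minor ij) of I−A; the adjugate is their transpose:
adj(I−A) = Cᵀ =
  [ 0.722875   0.289000   0.049000   0.345500]
  [ 0.135250   0.484750   0.033500   0.092625]
  [ 0.083750   0.183125   0.371875   0.109375]
  [ 0.046875   0.155000   0.050625   0.428750]
det(I−A) = Σ_j (I−A)_1j·C_1j = (0.55)(0.722875) + (-0.20)(0.135250) + (0.00)(0.083750) + (-0.40)(0.046875) = 0.35178125
(I − A)⁻¹ = adj(I−A) / det(I−A) ≈
  [   2.0549     0.8215     0.1393     0.9821]
  [   0.3845     1.3780     0.0952     0.2633]
  [   0.2381     0.5206     1.0571     0.3109]
  [   0.1333     0.4406     0.1439     1.2188]
First solve x = (I − A)⁻¹ d = adj(I−A)·d / det(I−A); in particular x_P = (0.135250·300 + 0.484750·340 + 0.033500·280 + 0.092625·140) / 0.35178125 = 227.7375 / 0.35178125 ≈ 647.38385.
Intermediate flow from P to P: z_PP = a_PP · x_P = 0.15 × 227.7375 / 0.35178125 = 34.160625 / 0.35178125 ≈ 97.108.

z_PP = 97.108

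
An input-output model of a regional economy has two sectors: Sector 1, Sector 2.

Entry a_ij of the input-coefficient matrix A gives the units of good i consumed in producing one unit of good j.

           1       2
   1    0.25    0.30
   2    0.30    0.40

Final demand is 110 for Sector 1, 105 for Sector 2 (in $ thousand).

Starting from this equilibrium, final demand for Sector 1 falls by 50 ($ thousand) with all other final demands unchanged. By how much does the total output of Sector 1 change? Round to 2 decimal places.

I − A =
  [   0.75    -0.30]
  [  -0.30     0.60]
det(I−A) = (0.75)(0.60) − (-0.30)(-0.30) = 0.3600
adj(I−A) = [[0.60, 0.30], [0.30, 0.75]]
(I − A)⁻¹ = adj(I−A) / det(I−A) ≈
  [   1.6667     0.8333]
  [   0.8333     2.0833]
Δx = (I − A)⁻¹ Δd with Δd having -50 in the Sector 1 component and 0 elsewhere.
So Δx_1 = L_11 · (-50), where L_11 = adj(I−A)_11 / det(I−A) = 0.60 / 0.3600.
Δx_1 = 0.60 × (-50) / 0.3600 = -30.00 / 0.3600 ≈ -83.33.

Δx_1 = -83.33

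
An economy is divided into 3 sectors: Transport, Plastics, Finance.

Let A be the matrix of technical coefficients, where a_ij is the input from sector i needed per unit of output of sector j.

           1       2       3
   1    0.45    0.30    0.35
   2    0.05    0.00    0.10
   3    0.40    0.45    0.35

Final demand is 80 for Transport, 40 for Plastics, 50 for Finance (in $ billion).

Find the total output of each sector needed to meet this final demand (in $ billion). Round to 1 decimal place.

x_1 = 499.6, x_2 = 111.1, x_3 = 461.3

I − A =
  [   0.55    -0.30    -0.35]
  [  -0.05     1.00    -0.10]
  [  -0.40    -0.45     0.65]
Cofactors of I−A, C_ij = (−1)^(i+j)·(minor ij) (rows/columns in the sector order above):
  C_11 = (1.00)(0.65) − (-0.10)(-0.45) = 0.6050
  C_12 = −[(-0.05)(0.65) − (-0.10)(-0.40)] = 0.0725
  C_13 = (-0.05)(-0.45) − (1.00)(-0.40) = 0.4225
  C_21 = −[(-0.30)(0.65) − (-0.35)(-0.45)] = 0.3525
  C_22 = (0.55)(0.65) − (-0.35)(-0.40) = 0.2175
  C_23 = −[(0.55)(-0.45) − (-0.30)(-0.40)] = 0.3675
  C_31 = (-0.30)(-0.10) − (-0.35)(1.00) = 0.3800
  C_32 = −[(0.55)(-0.10) − (-0.35)(-0.05)] = 0.0725
  C_33 = (0.55)(1.00) − (-0.30)(-0.05) = 0.5350
det(I−A) = Σ_j (I−A)_1j·C_1j = (0.55)(0.6050) + (-0.30)(0.0725) + (-0.35)(0.4225) = 0.163125
adj(I−A) = Cᵀ =
  [ 0.6050   0.3525   0.3800]
  [ 0.0725   0.2175   0.0725]
  [ 0.4225   0.3675   0.5350]
(I − A)⁻¹ = adj(I−A) / det(I−A) ≈
  [   3.7088     2.1609     2.3295]
  [   0.4444     1.3333     0.4444]
  [   2.5900     2.2529     3.2797]
x = (I − A)⁻¹ d = adj(I−A)·d / det(I−A), with det(I−A) = 0.163125:
  x_1 = (0.6050·80 + 0.3525·40 + 0.3800·50) / 0.163125 = 81.50 / 0.163125 ≈ 499.6
  x_2 = (0.0725·80 + 0.2175·40 + 0.0725·50) / 0.163125 = 18.125 / 0.163125 ≈ 111.1
  x_3 = (0.4225·80 + 0.3675·40 + 0.5350·50) / 0.163125 = 75.25 / 0.163125 ≈ 461.3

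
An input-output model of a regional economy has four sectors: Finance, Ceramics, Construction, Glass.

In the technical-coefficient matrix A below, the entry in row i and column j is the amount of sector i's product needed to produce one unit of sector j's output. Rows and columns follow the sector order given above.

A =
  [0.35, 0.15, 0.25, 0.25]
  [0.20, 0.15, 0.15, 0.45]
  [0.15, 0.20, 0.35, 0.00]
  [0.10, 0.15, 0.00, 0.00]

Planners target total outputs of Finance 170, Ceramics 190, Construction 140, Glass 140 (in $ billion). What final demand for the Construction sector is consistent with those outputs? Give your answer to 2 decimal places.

d_3 = 27.50

I − A =
  [   0.65    -0.15    -0.25    -0.25]
  [  -0.20     0.85    -0.15    -0.45]
  [  -0.15    -0.20     0.65     0.00]
  [  -0.10    -0.15     0.00     1.00]
d = (I − A) x:
  d_1 = (+0.65)·170 + (-0.15)·190 + (-0.25)·140 + (-0.25)·140 = 12.00
  d_2 = (-0.20)·170 + (+0.85)·190 + (-0.15)·140 + (-0.45)·140 = 43.50
  d_3 = (-0.15)·170 + (-0.20)·190 + (+0.65)·140 + (+0.00)·140 = 27.50
  d_4 = (-0.10)·170 + (-0.15)·190 + (+0.00)·140 + (+1.00)·140 = 94.50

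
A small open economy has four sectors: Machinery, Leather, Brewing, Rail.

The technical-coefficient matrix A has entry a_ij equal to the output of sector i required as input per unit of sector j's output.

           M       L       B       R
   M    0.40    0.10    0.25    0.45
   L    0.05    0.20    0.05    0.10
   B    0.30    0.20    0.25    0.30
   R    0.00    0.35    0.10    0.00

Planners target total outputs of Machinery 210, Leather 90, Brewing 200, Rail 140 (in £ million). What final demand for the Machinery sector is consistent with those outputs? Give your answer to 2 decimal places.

d_M = 4.00

I − A =
  [   0.60    -0.10    -0.25    -0.45]
  [  -0.05     0.80    -0.05    -0.10]
  [  -0.30    -0.20     0.75    -0.30]
  [   0.00    -0.35    -0.10     1.00]
d = (I − A) x:
  d_M = (+0.60)·210 + (-0.10)·90 + (-0.25)·200 + (-0.45)·140 = 4.00
  d_L = (-0.05)·210 + (+0.80)·90 + (-0.05)·200 + (-0.10)·140 = 37.50
  d_B = (-0.30)·210 + (-0.20)·90 + (+0.75)·200 + (-0.30)·140 = 27.00
  d_R = (+0.00)·210 + (-0.35)·90 + (-0.10)·200 + (+1.00)·140 = 88.50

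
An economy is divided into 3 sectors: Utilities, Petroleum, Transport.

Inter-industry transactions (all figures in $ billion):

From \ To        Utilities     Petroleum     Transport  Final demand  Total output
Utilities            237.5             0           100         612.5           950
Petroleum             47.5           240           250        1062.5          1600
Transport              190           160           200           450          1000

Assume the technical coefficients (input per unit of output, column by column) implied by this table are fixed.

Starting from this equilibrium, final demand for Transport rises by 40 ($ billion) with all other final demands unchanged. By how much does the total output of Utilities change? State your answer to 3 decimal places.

Technical coefficients a_ij = z_ij / X_j:
  a_11 = 237.5/950 = 0.25, a_21 = 47.5/950 = 0.05, a_31 = 190/950 = 0.20
  a_12 = 0/1600 = 0.00, a_22 = 240/1600 = 0.15, a_32 = 160/1600 = 0.10
  a_13 = 100/1000 = 0.10, a_23 = 250/1000 = 0.25, a_33 = 200/1000 = 0.20
I − A =
  [   0.75     0.00    -0.10]
  [  -0.05     0.85    -0.25]
  [  -0.20    -0.10     0.80]
Cofactors of I−A, C_ij = (−1)^(i+j)·(minor ij) (rows/columns in the sector order above):
  C_11 = (0.85)(0.80) − (-0.25)(-0.10) = 0.6550
  C_12 = −[(-0.05)(0.80) − (-0.25)(-0.20)] = 0.0900
  C_13 = (-0.05)(-0.10) − (0.85)(-0.20) = 0.1750
  C_21 = −[(0.00)(0.80) − (-0.10)(-0.10)] = 0.0100
  C_22 = (0.75)(0.80) − (-0.10)(-0.20) = 0.5800
  C_23 = −[(0.75)(-0.10) − (0.00)(-0.20)] = 0.0750
  C_31 = (0.00)(-0.25) − (-0.10)(0.85) = 0.0850
  C_32 = −[(0.75)(-0.25) − (-0.10)(-0.05)] = 0.1925
  C_33 = (0.75)(0.85) − (0.00)(-0.05) = 0.6375
det(I−A) = Σ_j (I−A)_1j·C_1j = (0.75)(0.6550) + (0.00)(0.0900) + (-0.10)(0.1750) = 0.47375
adj(I−A) = Cᵀ =
  [ 0.6550   0.0100   0.0850]
  [ 0.0900   0.5800   0.1925]
  [ 0.1750   0.0750   0.6375]
(I − A)⁻¹ = adj(I−A) / det(I−A) ≈
  [   1.3826     0.0211     0.1794]
  [   0.1900     1.2243     0.4063]
  [   0.3694     0.1583     1.3456]
Δx = (I − A)⁻¹ Δd with Δd having +40 in the Transport component and 0 elsewhere.
So Δx_1 = L_13 · (+40), where L_13 = adj(I−A)_13 / det(I−A) = 0.0850 / 0.47375.
Δx_1 = 0.0850 × (+40) / 0.47375 = 3.40 / 0.47375 ≈ 7.177.

Δx_1 = 7.177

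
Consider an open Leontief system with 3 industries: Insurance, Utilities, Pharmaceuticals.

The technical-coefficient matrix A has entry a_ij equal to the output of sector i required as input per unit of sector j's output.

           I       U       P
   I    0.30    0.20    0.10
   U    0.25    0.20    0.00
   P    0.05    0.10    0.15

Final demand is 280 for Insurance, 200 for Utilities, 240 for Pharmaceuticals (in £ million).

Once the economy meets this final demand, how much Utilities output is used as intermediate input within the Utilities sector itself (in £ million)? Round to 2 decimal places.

z_UU = 85.95

I − A =
  [   0.70    -0.20    -0.10]
  [  -0.25     0.80     0.00]
  [  -0.05    -0.10     0.85]
Cofactors of I−A, C_ij = (−1)^(i+j)·(minor ij) (rows/columns in the sector order above):
  C_11 = (0.80)(0.85) − (0.00)(-0.10) = 0.6800
  C_12 = −[(-0.25)(0.85) − (0.00)(-0.05)] = 0.2125
  C_13 = (-0.25)(-0.10) − (0.80)(-0.05) = 0.0650
  C_21 = −[(-0.20)(0.85) − (-0.10)(-0.10)] = 0.1800
  C_22 = (0.70)(0.85) − (-0.10)(-0.05) = 0.5900
  C_23 = −[(0.70)(-0.10) − (-0.20)(-0.05)] = 0.0800
  C_31 = (-0.20)(0.00) − (-0.10)(0.80) = 0.0800
  C_32 = −[(0.70)(0.00) − (-0.10)(-0.25)] = 0.0250
  C_33 = (0.70)(0.80) − (-0.20)(-0.25) = 0.5100
det(I−A) = Σ_j (I−A)_1j·C_1j = (0.70)(0.6800) + (-0.20)(0.2125) + (-0.10)(0.0650) = 0.4270
adj(I−A) = Cᵀ =
  [ 0.6800   0.1800   0.0800]
  [ 0.2125   0.5900   0.0250]
  [ 0.0650   0.0800   0.5100]
(I − A)⁻¹ = adj(I−A) / det(I−A) ≈
  [   1.5925     0.4215     0.1874]
  [   0.4977     1.3817     0.0585]
  [   0.1522     0.1874     1.1944]
First solve x = (I − A)⁻¹ d = adj(I−A)·d / det(I−A); in particular x_U = (0.2125·280 + 0.5900·200 + 0.0250·240) / 0.4270 = 183.50 / 0.4270 ≈ 429.7424.
Intermediate flow from U to U: z_UU = a_UU · x_U = 0.20 × 183.50 / 0.4270 = 36.70 / 0.4270 ≈ 85.95.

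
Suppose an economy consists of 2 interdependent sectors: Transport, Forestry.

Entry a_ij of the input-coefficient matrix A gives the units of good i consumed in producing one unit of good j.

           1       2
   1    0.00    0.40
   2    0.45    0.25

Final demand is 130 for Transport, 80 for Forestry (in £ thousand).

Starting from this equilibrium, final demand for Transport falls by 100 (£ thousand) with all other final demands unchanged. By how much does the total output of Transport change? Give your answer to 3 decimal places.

Δx_1 = -131.579

I − A =
  [   1.00    -0.40]
  [  -0.45     0.75]
det(I−A) = (1.00)(0.75) − (-0.40)(-0.45) = 0.5700
adj(I−A) = [[0.75, 0.40], [0.45, 1.00]]
(I − A)⁻¹ = adj(I−A) / det(I−A) ≈
  [   1.3158     0.7018]
  [   0.7895     1.7544]
Δx = (I − A)⁻¹ Δd with Δd having -100 in the Transport component and 0 elsewhere.
So Δx_1 = L_11 · (-100), where L_11 = adj(I−A)_11 / det(I−A) = 0.75 / 0.5700.
Δx_1 = 0.75 × (-100) / 0.5700 = -75.00 / 0.5700 ≈ -131.579.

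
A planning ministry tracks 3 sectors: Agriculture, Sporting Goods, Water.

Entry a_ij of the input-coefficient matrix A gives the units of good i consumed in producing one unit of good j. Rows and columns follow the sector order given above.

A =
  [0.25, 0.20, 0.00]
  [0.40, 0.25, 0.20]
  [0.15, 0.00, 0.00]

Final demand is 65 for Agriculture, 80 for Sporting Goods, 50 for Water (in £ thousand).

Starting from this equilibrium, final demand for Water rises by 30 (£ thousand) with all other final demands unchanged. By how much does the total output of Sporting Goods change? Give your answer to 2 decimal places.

I − A =
  [   0.75    -0.20     0.00]
  [  -0.40     0.75    -0.20]
  [  -0.15     0.00     1.00]
Cofactors of I−A, C_ij = (−1)^(i+j)·(minor ij) (rows/columns in the sector order above):
  C_11 = (0.75)(1.00) − (-0.20)(0.00) = 0.7500
  C_12 = −[(-0.40)(1.00) − (-0.20)(-0.15)] = 0.4300
  C_13 = (-0.40)(0.00) − (0.75)(-0.15) = 0.1125
  C_21 = −[(-0.20)(1.00) − (0.00)(0.00)] = 0.2000
  C_22 = (0.75)(1.00) − (0.00)(-0.15) = 0.7500
  C_23 = −[(0.75)(0.00) − (-0.20)(-0.15)] = 0.0300
  C_31 = (-0.20)(-0.20) − (0.00)(0.75) = 0.0400
  C_32 = −[(0.75)(-0.20) − (0.00)(-0.40)] = 0.1500
  C_33 = (0.75)(0.75) − (-0.20)(-0.40) = 0.4825
det(I−A) = Σ_j (I−A)_1j·C_1j = (0.75)(0.7500) + (-0.20)(0.4300) + (0.00)(0.1125) = 0.4765
adj(I−A) = Cᵀ =
  [ 0.7500   0.2000   0.0400]
  [ 0.4300   0.7500   0.1500]
  [ 0.1125   0.0300   0.4825]
(I − A)⁻¹ = adj(I−A) / det(I−A) ≈
  [   1.5740     0.4197     0.0839]
  [   0.9024     1.5740     0.3148]
  [   0.2361     0.0630     1.0126]
Δx = (I − A)⁻¹ Δd with Δd having +30 in the Water component and 0 elsewhere.
So Δx_2 = L_23 · (+30), where L_23 = adj(I−A)_23 / det(I−A) = 0.1500 / 0.4765.
Δx_2 = 0.1500 × (+30) / 0.4765 = 4.50 / 0.4765 ≈ 9.44.

Δx_2 = 9.44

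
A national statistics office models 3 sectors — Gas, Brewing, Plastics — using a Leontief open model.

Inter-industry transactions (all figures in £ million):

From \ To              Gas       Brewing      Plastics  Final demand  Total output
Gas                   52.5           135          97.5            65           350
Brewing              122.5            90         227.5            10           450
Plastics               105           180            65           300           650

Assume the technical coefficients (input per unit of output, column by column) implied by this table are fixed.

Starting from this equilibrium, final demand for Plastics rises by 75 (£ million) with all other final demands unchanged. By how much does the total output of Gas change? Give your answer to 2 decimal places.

Δx_G = 54.44

Technical coefficients a_ij = z_ij / X_j:
  a_GG = 52.5/350 = 0.15, a_BG = 122.5/350 = 0.35, a_PG = 105/350 = 0.30
  a_GB = 135/450 = 0.30, a_BB = 90/450 = 0.20, a_PB = 180/450 = 0.40
  a_GP = 97.5/650 = 0.15, a_BP = 227.5/650 = 0.35, a_PP = 65/650 = 0.10
I − A =
  [   0.85    -0.30    -0.15]
  [  -0.35     0.80    -0.35]
  [  -0.30    -0.40     0.90]
Cofactors of I−A, C_ij = (−1)^(i+j)·(minor ij) (rows/columns in the sector order above):
  C_11 = (0.80)(0.90) − (-0.35)(-0.40) = 0.5800
  C_12 = −[(-0.35)(0.90) − (-0.35)(-0.30)] = 0.4200
  C_13 = (-0.35)(-0.40) − (0.80)(-0.30) = 0.3800
  C_21 = −[(-0.30)(0.90) − (-0.15)(-0.40)] = 0.3300
  C_22 = (0.85)(0.90) − (-0.15)(-0.30) = 0.7200
  C_23 = −[(0.85)(-0.40) − (-0.30)(-0.30)] = 0.4300
  C_31 = (-0.30)(-0.35) − (-0.15)(0.80) = 0.2250
  C_32 = −[(0.85)(-0.35) − (-0.15)(-0.35)] = 0.3500
  C_33 = (0.85)(0.80) − (-0.30)(-0.35) = 0.5750
det(I−A) = Σ_j (I−A)_1j·C_1j = (0.85)(0.5800) + (-0.30)(0.4200) + (-0.15)(0.3800) = 0.3100
adj(I−A) = Cᵀ =
  [ 0.5800   0.3300   0.2250]
  [ 0.4200   0.7200   0.3500]
  [ 0.3800   0.4300   0.5750]
(I − A)⁻¹ = adj(I−A) / det(I−A) ≈
  [   1.8710     1.0645     0.7258]
  [   1.3548     2.3226     1.1290]
  [   1.2258     1.3871     1.8548]
Δx = (I − A)⁻¹ Δd with Δd having +75 in the Plastics component and 0 elsewhere.
So Δx_G = L_GP · (+75), where L_GP = adj(I−A)_GP / det(I−A) = 0.2250 / 0.3100.
Δx_G = 0.2250 × (+75) / 0.3100 = 16.875 / 0.3100 ≈ 54.44.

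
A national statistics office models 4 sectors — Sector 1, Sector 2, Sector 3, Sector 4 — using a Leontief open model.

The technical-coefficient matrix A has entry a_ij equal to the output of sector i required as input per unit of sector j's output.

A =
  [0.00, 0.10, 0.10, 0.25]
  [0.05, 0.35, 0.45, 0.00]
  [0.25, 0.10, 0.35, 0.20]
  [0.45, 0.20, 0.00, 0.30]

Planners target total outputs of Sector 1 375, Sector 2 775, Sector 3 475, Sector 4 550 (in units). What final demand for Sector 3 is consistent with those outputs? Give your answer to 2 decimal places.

I − A =
  [   1.00    -0.10    -0.10    -0.25]
  [  -0.05     0.65    -0.45     0.00]
  [  -0.25    -0.10     0.65    -0.20]
  [  -0.45    -0.20     0.00     0.70]
d = (I − A) x:
  d_1 = (+1.00)·375 + (-0.10)·775 + (-0.10)·475 + (-0.25)·550 = 112.50
  d_2 = (-0.05)·375 + (+0.65)·775 + (-0.45)·475 + (+0.00)·550 = 271.25
  d_3 = (-0.25)·375 + (-0.10)·775 + (+0.65)·475 + (-0.20)·550 = 27.50
  d_4 = (-0.45)·375 + (-0.20)·775 + (+0.00)·475 + (+0.70)·550 = 61.25

d_3 = 27.50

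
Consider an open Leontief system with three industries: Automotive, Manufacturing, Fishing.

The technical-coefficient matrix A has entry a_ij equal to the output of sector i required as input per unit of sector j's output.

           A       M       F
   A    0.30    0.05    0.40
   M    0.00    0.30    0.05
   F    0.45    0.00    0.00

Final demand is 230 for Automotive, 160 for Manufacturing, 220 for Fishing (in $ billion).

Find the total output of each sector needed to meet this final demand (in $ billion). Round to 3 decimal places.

I − A =
  [   0.70    -0.05    -0.40]
  [   0.00     0.70    -0.05]
  [  -0.45     0.00     1.00]
Cofactors of I−A, C_ij = (−1)^(i+j)·(minor ij) (rows/columns in the sector order above):
  C_11 = (0.70)(1.00) − (-0.05)(0.00) = 0.7000
  C_12 = −[(0.00)(1.00) − (-0.05)(-0.45)] = 0.0225
  C_13 = (0.00)(0.00) − (0.70)(-0.45) = 0.3150
  C_21 = −[(-0.05)(1.00) − (-0.40)(0.00)] = 0.0500
  C_22 = (0.70)(1.00) − (-0.40)(-0.45) = 0.5200
  C_23 = −[(0.70)(0.00) − (-0.05)(-0.45)] = 0.0225
  C_31 = (-0.05)(-0.05) − (-0.40)(0.70) = 0.2825
  C_32 = −[(0.70)(-0.05) − (-0.40)(0.00)] = 0.0350
  C_33 = (0.70)(0.70) − (-0.05)(0.00) = 0.4900
det(I−A) = Σ_j (I−A)_1j·C_1j = (0.70)(0.7000) + (-0.05)(0.0225) + (-0.40)(0.3150) = 0.362875
adj(I−A) = Cᵀ =
  [ 0.7000   0.0500   0.2825]
  [ 0.0225   0.5200   0.0350]
  [ 0.3150   0.0225   0.4900]
(I − A)⁻¹ = adj(I−A) / det(I−A) ≈
  [   1.9290     0.1378     0.7785]
  [   0.0620     1.4330     0.0965]
  [   0.8681     0.0620     1.3503]
x = (I − A)⁻¹ d = adj(I−A)·d / det(I−A), with det(I−A) = 0.362875:
  x_A = (0.7000·230 + 0.0500·160 + 0.2825·220) / 0.362875 = 231.15 / 0.362875 ≈ 636.996
  x_M = (0.0225·230 + 0.5200·160 + 0.0350·220) / 0.362875 = 96.075 / 0.362875 ≈ 264.761
  x_F = (0.3150·230 + 0.0225·160 + 0.4900·220) / 0.362875 = 183.85 / 0.362875 ≈ 506.648

x_A = 636.996, x_M = 264.761, x_F = 506.648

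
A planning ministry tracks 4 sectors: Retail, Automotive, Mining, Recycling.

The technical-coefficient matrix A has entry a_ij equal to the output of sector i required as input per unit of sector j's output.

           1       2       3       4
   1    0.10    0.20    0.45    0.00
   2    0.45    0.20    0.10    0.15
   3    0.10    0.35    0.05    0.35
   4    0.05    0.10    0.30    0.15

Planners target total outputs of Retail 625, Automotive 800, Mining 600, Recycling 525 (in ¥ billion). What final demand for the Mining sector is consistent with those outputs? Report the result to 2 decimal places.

I − A =
  [   0.90    -0.20    -0.45     0.00]
  [  -0.45     0.80    -0.10    -0.15]
  [  -0.10    -0.35     0.95    -0.35]
  [  -0.05    -0.10    -0.30     0.85]
d = (I − A) x:
  d_1 = (+0.90)·625 + (-0.20)·800 + (-0.45)·600 + (+0.00)·525 = 132.50
  d_2 = (-0.45)·625 + (+0.80)·800 + (-0.10)·600 + (-0.15)·525 = 220.00
  d_3 = (-0.10)·625 + (-0.35)·800 + (+0.95)·600 + (-0.35)·525 = 43.75
  d_4 = (-0.05)·625 + (-0.10)·800 + (-0.30)·600 + (+0.85)·525 = 155.00

d_3 = 43.75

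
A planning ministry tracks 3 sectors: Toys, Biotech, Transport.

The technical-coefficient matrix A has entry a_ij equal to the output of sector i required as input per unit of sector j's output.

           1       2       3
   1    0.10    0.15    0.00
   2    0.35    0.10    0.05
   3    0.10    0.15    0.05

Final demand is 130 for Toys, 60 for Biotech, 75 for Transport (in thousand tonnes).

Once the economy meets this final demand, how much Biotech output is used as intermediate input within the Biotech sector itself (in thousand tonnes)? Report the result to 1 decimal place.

z_22 = 13.8

I − A =
  [   0.90    -0.15     0.00]
  [  -0.35     0.90    -0.05]
  [  -0.10    -0.15     0.95]
Cofactors of I−A, C_ij = (−1)^(i+j)·(minor ij) (rows/columns in the sector order above):
  C_11 = (0.90)(0.95) − (-0.05)(-0.15) = 0.8475
  C_12 = −[(-0.35)(0.95) − (-0.05)(-0.10)] = 0.3375
  C_13 = (-0.35)(-0.15) − (0.90)(-0.10) = 0.1425
  C_21 = −[(-0.15)(0.95) − (0.00)(-0.15)] = 0.1425
  C_22 = (0.90)(0.95) − (0.00)(-0.10) = 0.8550
  C_23 = −[(0.90)(-0.15) − (-0.15)(-0.10)] = 0.1500
  C_31 = (-0.15)(-0.05) − (0.00)(0.90) = 0.0075
  C_32 = −[(0.90)(-0.05) − (0.00)(-0.35)] = 0.0450
  C_33 = (0.90)(0.90) − (-0.15)(-0.35) = 0.7575
det(I−A) = Σ_j (I−A)_1j·C_1j = (0.90)(0.8475) + (-0.15)(0.3375) + (0.00)(0.1425) = 0.712125
adj(I−A) = Cᵀ =
  [ 0.8475   0.1425   0.0075]
  [ 0.3375   0.8550   0.0450]
  [ 0.1425   0.1500   0.7575]
(I − A)⁻¹ = adj(I−A) / det(I−A) ≈
  [   1.1901     0.2001     0.0105]
  [   0.4739     1.2006     0.0632]
  [   0.2001     0.2106     1.0637]
First solve x = (I − A)⁻¹ d = adj(I−A)·d / det(I−A); in particular x_2 = (0.3375·130 + 0.8550·60 + 0.0450·75) / 0.712125 = 98.55 / 0.712125 ≈ 138.389.
Intermediate flow from 2 to 2: z_22 = a_22 · x_2 = 0.10 × 98.55 / 0.712125 = 9.855 / 0.712125 ≈ 13.8.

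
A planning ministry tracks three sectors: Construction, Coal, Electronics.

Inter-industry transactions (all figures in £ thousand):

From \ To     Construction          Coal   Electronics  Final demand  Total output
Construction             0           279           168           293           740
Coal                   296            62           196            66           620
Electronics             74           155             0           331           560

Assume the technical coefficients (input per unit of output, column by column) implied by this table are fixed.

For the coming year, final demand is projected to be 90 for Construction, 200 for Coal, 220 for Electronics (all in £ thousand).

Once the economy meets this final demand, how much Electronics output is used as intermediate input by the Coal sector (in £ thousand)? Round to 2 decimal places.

Technical coefficients a_ij = z_ij / X_j:
  a_11 = 0/740 = 0.00, a_21 = 296/740 = 0.40, a_31 = 74/740 = 0.10
  a_12 = 279/620 = 0.45, a_22 = 62/620 = 0.10, a_32 = 155/620 = 0.25
  a_13 = 168/560 = 0.30, a_23 = 196/560 = 0.35, a_33 = 0/560 = 0.00
I − A =
  [   1.00    -0.45    -0.30]
  [  -0.40     0.90    -0.35]
  [  -0.10    -0.25     1.00]
Cofactors of I−A, C_ij = (−1)^(i+j)·(minor ij) (rows/columns in the sector order above):
  C_11 = (0.90)(1.00) − (-0.35)(-0.25) = 0.8125
  C_12 = −[(-0.40)(1.00) − (-0.35)(-0.10)] = 0.4350
  C_13 = (-0.40)(-0.25) − (0.90)(-0.10) = 0.1900
  C_21 = −[(-0.45)(1.00) − (-0.30)(-0.25)] = 0.5250
  C_22 = (1.00)(1.00) − (-0.30)(-0.10) = 0.9700
  C_23 = −[(1.00)(-0.25) − (-0.45)(-0.10)] = 0.2950
  C_31 = (-0.45)(-0.35) − (-0.30)(0.90) = 0.4275
  C_32 = −[(1.00)(-0.35) − (-0.30)(-0.40)] = 0.4700
  C_33 = (1.00)(0.90) − (-0.45)(-0.40) = 0.7200
det(I−A) = Σ_j (I−A)_1j·C_1j = (1.00)(0.8125) + (-0.45)(0.4350) + (-0.30)(0.1900) = 0.55975
adj(I−A) = Cᵀ =
  [ 0.8125   0.5250   0.4275]
  [ 0.4350   0.9700   0.4700]
  [ 0.1900   0.2950   0.7200]
(I − A)⁻¹ = adj(I−A) / det(I−A) ≈
  [   1.4515     0.9379     0.7637]
  [   0.7771     1.7329     0.8397]
  [   0.3394     0.5270     1.2863]
First solve x = (I − A)⁻¹ d = adj(I−A)·d / det(I−A); in particular x_2 = (0.4350·90 + 0.9700·200 + 0.4700·220) / 0.55975 = 336.55 / 0.55975 ≈ 601.2506.
Intermediate flow from 3 to 2: z_32 = a_32 · x_2 = 0.25 × 336.55 / 0.55975 = 84.1375 / 0.55975 ≈ 150.31.

z_32 = 150.31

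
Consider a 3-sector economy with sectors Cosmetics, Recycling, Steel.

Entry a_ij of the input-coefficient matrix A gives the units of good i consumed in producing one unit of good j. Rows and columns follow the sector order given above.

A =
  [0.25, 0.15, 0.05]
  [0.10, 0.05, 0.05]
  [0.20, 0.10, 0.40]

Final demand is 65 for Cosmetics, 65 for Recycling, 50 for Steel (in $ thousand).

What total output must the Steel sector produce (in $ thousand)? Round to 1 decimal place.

I − A =
  [   0.75    -0.15    -0.05]
  [  -0.10     0.95    -0.05]
  [  -0.20    -0.10     0.60]
Cofactors of I−A, C_ij = (−1)^(i+j)·(minor ij) (rows/columns in the sector order above):
  C_11 = (0.95)(0.60) − (-0.05)(-0.10) = 0.5650
  C_12 = −[(-0.10)(0.60) − (-0.05)(-0.20)] = 0.0700
  C_13 = (-0.10)(-0.10) − (0.95)(-0.20) = 0.2000
  C_21 = −[(-0.15)(0.60) − (-0.05)(-0.10)] = 0.0950
  C_22 = (0.75)(0.60) − (-0.05)(-0.20) = 0.4400
  C_23 = −[(0.75)(-0.10) − (-0.15)(-0.20)] = 0.1050
  C_31 = (-0.15)(-0.05) − (-0.05)(0.95) = 0.0550
  C_32 = −[(0.75)(-0.05) − (-0.05)(-0.10)] = 0.0425
  C_33 = (0.75)(0.95) − (-0.15)(-0.10) = 0.6975
det(I−A) = Σ_j (I−A)_1j·C_1j = (0.75)(0.5650) + (-0.15)(0.0700) + (-0.05)(0.2000) = 0.40325
adj(I−A) = Cᵀ =
  [ 0.5650   0.0950   0.0550]
  [ 0.0700   0.4400   0.0425]
  [ 0.2000   0.1050   0.6975]
(I − A)⁻¹ = adj(I−A) / det(I−A) ≈
  [   1.4011     0.2356     0.1364]
  [   0.1736     1.0911     0.1054]
  [   0.4960     0.2604     1.7297]
x = (I − A)⁻¹ d = adj(I−A)·d / det(I−A), with det(I−A) = 0.40325:
  x_1 = (0.5650·65 + 0.0950·65 + 0.0550·50) / 0.40325 = 45.65 / 0.40325 ≈ 113.2
  x_2 = (0.0700·65 + 0.4400·65 + 0.0425·50) / 0.40325 = 35.275 / 0.40325 ≈ 87.5
  x_3 = (0.2000·65 + 0.1050·65 + 0.6975·50) / 0.40325 = 54.70 / 0.40325 ≈ 135.6

x_3 = 135.6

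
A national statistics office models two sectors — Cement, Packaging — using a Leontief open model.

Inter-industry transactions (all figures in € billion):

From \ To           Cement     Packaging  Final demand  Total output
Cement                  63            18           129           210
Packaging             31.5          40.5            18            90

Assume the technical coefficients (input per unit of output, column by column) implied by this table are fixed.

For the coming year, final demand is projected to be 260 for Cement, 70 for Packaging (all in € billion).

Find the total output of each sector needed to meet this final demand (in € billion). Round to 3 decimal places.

x_1 = 442.254, x_2 = 247.887

Technical coefficients a_ij = z_ij / X_j:
  a_11 = 63/210 = 0.30, a_21 = 31.5/210 = 0.15
  a_12 = 18/90 = 0.20, a_22 = 40.5/90 = 0.45
I − A =
  [   0.70    -0.20]
  [  -0.15     0.55]
det(I−A) = (0.70)(0.55) − (-0.20)(-0.15) = 0.3550
adj(I−A) = [[0.55, 0.20], [0.15, 0.70]]
(I − A)⁻¹ = adj(I−A) / det(I−A) ≈
  [   1.5493     0.5634]
  [   0.4225     1.9718]
x = (I − A)⁻¹ d = adj(I−A)·d / det(I−A), with det(I−A) = 0.3550:
  x_1 = (0.55·260 + 0.20·70) / 0.3550 = 157.00 / 0.3550 ≈ 442.254
  x_2 = (0.15·260 + 0.70·70) / 0.3550 = 88.00 / 0.3550 ≈ 247.887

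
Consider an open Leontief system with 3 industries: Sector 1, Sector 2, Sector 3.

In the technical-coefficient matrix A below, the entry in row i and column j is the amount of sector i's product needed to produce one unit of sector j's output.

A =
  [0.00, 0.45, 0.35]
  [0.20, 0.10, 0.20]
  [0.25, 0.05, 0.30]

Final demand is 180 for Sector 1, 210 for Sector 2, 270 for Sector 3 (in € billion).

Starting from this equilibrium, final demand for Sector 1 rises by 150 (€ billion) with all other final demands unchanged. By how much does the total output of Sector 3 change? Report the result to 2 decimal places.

I − A =
  [   1.00    -0.45    -0.35]
  [  -0.20     0.90    -0.20]
  [  -0.25    -0.05     0.70]
Cofactors of I−A, C_ij = (−1)^(i+j)·(minor ij) (rows/columns in the sector order above):
  C_11 = (0.90)(0.70) − (-0.20)(-0.05) = 0.6200
  C_12 = −[(-0.20)(0.70) − (-0.20)(-0.25)] = 0.1900
  C_13 = (-0.20)(-0.05) − (0.90)(-0.25) = 0.2350
  C_21 = −[(-0.45)(0.70) − (-0.35)(-0.05)] = 0.3325
  C_22 = (1.00)(0.70) − (-0.35)(-0.25) = 0.6125
  C_23 = −[(1.00)(-0.05) − (-0.45)(-0.25)] = 0.1625
  C_31 = (-0.45)(-0.20) − (-0.35)(0.90) = 0.4050
  C_32 = −[(1.00)(-0.20) − (-0.35)(-0.20)] = 0.2700
  C_33 = (1.00)(0.90) − (-0.45)(-0.20) = 0.8100
det(I−A) = Σ_j (I−A)_1j·C_1j = (1.00)(0.6200) + (-0.45)(0.1900) + (-0.35)(0.2350) = 0.45225
adj(I−A) = Cᵀ =
  [ 0.6200   0.3325   0.4050]
  [ 0.1900   0.6125   0.2700]
  [ 0.2350   0.1625   0.8100]
(I − A)⁻¹ = adj(I−A) / det(I−A) ≈
  [   1.3709     0.7352     0.8955]
  [   0.4201     1.3543     0.5970]
  [   0.5196     0.3593     1.7910]
Δx = (I − A)⁻¹ Δd with Δd having +150 in the Sector 1 component and 0 elsewhere.
So Δx_3 = L_31 · (+150), where L_31 = adj(I−A)_31 / det(I−A) = 0.2350 / 0.45225.
Δx_3 = 0.2350 × (+150) / 0.45225 = 35.25 / 0.45225 ≈ 77.94.

Δx_3 = 77.94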